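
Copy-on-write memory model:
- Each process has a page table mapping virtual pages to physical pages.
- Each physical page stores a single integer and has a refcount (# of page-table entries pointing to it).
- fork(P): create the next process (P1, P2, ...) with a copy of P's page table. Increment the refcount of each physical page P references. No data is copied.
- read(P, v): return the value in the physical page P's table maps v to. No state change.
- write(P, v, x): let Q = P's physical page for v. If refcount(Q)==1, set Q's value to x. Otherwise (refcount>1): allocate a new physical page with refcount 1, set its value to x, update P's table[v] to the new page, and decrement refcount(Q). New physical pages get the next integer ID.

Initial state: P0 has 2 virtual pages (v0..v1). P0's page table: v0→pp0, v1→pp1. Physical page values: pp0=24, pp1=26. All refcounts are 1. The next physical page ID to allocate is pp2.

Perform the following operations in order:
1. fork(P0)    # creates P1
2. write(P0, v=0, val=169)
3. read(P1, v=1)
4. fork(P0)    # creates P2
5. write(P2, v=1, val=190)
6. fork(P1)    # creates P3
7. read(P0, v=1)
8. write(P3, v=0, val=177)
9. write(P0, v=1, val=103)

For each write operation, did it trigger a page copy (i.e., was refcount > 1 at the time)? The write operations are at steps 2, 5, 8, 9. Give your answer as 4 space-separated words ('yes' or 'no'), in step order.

Op 1: fork(P0) -> P1. 2 ppages; refcounts: pp0:2 pp1:2
Op 2: write(P0, v0, 169). refcount(pp0)=2>1 -> COPY to pp2. 3 ppages; refcounts: pp0:1 pp1:2 pp2:1
Op 3: read(P1, v1) -> 26. No state change.
Op 4: fork(P0) -> P2. 3 ppages; refcounts: pp0:1 pp1:3 pp2:2
Op 5: write(P2, v1, 190). refcount(pp1)=3>1 -> COPY to pp3. 4 ppages; refcounts: pp0:1 pp1:2 pp2:2 pp3:1
Op 6: fork(P1) -> P3. 4 ppages; refcounts: pp0:2 pp1:3 pp2:2 pp3:1
Op 7: read(P0, v1) -> 26. No state change.
Op 8: write(P3, v0, 177). refcount(pp0)=2>1 -> COPY to pp4. 5 ppages; refcounts: pp0:1 pp1:3 pp2:2 pp3:1 pp4:1
Op 9: write(P0, v1, 103). refcount(pp1)=3>1 -> COPY to pp5. 6 ppages; refcounts: pp0:1 pp1:2 pp2:2 pp3:1 pp4:1 pp5:1

yes yes yes yes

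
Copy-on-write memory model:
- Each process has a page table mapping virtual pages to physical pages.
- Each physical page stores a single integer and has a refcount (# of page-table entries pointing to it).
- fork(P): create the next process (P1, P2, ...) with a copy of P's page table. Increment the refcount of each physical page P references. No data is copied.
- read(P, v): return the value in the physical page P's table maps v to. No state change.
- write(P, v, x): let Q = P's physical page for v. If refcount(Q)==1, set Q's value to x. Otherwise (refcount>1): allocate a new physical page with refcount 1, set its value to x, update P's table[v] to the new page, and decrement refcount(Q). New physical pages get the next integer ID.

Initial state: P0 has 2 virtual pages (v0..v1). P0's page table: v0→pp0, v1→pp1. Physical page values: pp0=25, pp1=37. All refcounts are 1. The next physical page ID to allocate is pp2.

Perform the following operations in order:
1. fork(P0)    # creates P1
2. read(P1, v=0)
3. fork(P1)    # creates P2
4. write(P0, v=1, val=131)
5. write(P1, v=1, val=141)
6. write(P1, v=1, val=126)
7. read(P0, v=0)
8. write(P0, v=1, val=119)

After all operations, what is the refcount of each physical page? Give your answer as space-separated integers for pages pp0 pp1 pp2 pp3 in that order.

Op 1: fork(P0) -> P1. 2 ppages; refcounts: pp0:2 pp1:2
Op 2: read(P1, v0) -> 25. No state change.
Op 3: fork(P1) -> P2. 2 ppages; refcounts: pp0:3 pp1:3
Op 4: write(P0, v1, 131). refcount(pp1)=3>1 -> COPY to pp2. 3 ppages; refcounts: pp0:3 pp1:2 pp2:1
Op 5: write(P1, v1, 141). refcount(pp1)=2>1 -> COPY to pp3. 4 ppages; refcounts: pp0:3 pp1:1 pp2:1 pp3:1
Op 6: write(P1, v1, 126). refcount(pp3)=1 -> write in place. 4 ppages; refcounts: pp0:3 pp1:1 pp2:1 pp3:1
Op 7: read(P0, v0) -> 25. No state change.
Op 8: write(P0, v1, 119). refcount(pp2)=1 -> write in place. 4 ppages; refcounts: pp0:3 pp1:1 pp2:1 pp3:1

Answer: 3 1 1 1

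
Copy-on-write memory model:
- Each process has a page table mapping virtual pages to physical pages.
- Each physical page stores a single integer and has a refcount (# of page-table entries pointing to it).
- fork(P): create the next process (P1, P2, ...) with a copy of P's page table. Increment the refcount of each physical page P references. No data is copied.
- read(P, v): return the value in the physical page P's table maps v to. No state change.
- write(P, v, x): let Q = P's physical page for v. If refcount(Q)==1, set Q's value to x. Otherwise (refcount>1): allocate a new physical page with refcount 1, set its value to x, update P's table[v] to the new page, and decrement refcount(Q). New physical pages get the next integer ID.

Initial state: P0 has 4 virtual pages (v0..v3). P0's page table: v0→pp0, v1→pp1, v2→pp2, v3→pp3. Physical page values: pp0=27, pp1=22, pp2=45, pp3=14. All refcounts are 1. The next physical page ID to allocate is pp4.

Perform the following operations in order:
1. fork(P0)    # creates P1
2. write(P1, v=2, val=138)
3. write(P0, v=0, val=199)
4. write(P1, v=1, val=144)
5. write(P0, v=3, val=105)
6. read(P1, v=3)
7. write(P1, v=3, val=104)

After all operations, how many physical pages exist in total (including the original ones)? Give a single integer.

Op 1: fork(P0) -> P1. 4 ppages; refcounts: pp0:2 pp1:2 pp2:2 pp3:2
Op 2: write(P1, v2, 138). refcount(pp2)=2>1 -> COPY to pp4. 5 ppages; refcounts: pp0:2 pp1:2 pp2:1 pp3:2 pp4:1
Op 3: write(P0, v0, 199). refcount(pp0)=2>1 -> COPY to pp5. 6 ppages; refcounts: pp0:1 pp1:2 pp2:1 pp3:2 pp4:1 pp5:1
Op 4: write(P1, v1, 144). refcount(pp1)=2>1 -> COPY to pp6. 7 ppages; refcounts: pp0:1 pp1:1 pp2:1 pp3:2 pp4:1 pp5:1 pp6:1
Op 5: write(P0, v3, 105). refcount(pp3)=2>1 -> COPY to pp7. 8 ppages; refcounts: pp0:1 pp1:1 pp2:1 pp3:1 pp4:1 pp5:1 pp6:1 pp7:1
Op 6: read(P1, v3) -> 14. No state change.
Op 7: write(P1, v3, 104). refcount(pp3)=1 -> write in place. 8 ppages; refcounts: pp0:1 pp1:1 pp2:1 pp3:1 pp4:1 pp5:1 pp6:1 pp7:1

Answer: 8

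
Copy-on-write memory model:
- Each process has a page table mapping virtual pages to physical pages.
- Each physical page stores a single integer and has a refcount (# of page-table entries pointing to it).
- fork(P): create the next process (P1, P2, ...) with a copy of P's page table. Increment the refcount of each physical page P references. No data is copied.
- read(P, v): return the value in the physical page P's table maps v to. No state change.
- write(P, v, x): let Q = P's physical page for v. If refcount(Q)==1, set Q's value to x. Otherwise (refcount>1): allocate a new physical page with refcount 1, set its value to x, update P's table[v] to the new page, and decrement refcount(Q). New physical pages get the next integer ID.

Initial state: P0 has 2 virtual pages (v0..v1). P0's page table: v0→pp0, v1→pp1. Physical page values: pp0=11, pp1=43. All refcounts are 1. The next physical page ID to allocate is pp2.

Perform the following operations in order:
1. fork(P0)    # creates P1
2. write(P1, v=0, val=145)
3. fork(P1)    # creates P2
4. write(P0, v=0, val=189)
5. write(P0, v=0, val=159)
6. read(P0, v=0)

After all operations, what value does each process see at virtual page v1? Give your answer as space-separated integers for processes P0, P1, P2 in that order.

Answer: 43 43 43

Derivation:
Op 1: fork(P0) -> P1. 2 ppages; refcounts: pp0:2 pp1:2
Op 2: write(P1, v0, 145). refcount(pp0)=2>1 -> COPY to pp2. 3 ppages; refcounts: pp0:1 pp1:2 pp2:1
Op 3: fork(P1) -> P2. 3 ppages; refcounts: pp0:1 pp1:3 pp2:2
Op 4: write(P0, v0, 189). refcount(pp0)=1 -> write in place. 3 ppages; refcounts: pp0:1 pp1:3 pp2:2
Op 5: write(P0, v0, 159). refcount(pp0)=1 -> write in place. 3 ppages; refcounts: pp0:1 pp1:3 pp2:2
Op 6: read(P0, v0) -> 159. No state change.
P0: v1 -> pp1 = 43
P1: v1 -> pp1 = 43
P2: v1 -> pp1 = 43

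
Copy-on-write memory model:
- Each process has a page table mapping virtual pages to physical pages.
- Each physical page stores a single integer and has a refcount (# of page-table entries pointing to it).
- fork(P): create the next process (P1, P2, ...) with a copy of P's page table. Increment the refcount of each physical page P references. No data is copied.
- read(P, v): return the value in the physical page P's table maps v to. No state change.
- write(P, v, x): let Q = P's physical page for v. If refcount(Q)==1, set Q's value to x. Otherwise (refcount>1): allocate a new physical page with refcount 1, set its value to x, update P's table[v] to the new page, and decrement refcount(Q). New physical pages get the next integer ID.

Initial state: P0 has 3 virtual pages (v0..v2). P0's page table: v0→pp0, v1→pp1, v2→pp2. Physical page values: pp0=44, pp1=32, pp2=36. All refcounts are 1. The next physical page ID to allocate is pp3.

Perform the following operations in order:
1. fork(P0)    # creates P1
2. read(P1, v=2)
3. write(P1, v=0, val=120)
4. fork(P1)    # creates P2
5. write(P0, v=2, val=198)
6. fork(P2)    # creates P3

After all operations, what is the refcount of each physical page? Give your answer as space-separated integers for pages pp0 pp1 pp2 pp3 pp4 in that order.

Answer: 1 4 3 3 1

Derivation:
Op 1: fork(P0) -> P1. 3 ppages; refcounts: pp0:2 pp1:2 pp2:2
Op 2: read(P1, v2) -> 36. No state change.
Op 3: write(P1, v0, 120). refcount(pp0)=2>1 -> COPY to pp3. 4 ppages; refcounts: pp0:1 pp1:2 pp2:2 pp3:1
Op 4: fork(P1) -> P2. 4 ppages; refcounts: pp0:1 pp1:3 pp2:3 pp3:2
Op 5: write(P0, v2, 198). refcount(pp2)=3>1 -> COPY to pp4. 5 ppages; refcounts: pp0:1 pp1:3 pp2:2 pp3:2 pp4:1
Op 6: fork(P2) -> P3. 5 ppages; refcounts: pp0:1 pp1:4 pp2:3 pp3:3 pp4:1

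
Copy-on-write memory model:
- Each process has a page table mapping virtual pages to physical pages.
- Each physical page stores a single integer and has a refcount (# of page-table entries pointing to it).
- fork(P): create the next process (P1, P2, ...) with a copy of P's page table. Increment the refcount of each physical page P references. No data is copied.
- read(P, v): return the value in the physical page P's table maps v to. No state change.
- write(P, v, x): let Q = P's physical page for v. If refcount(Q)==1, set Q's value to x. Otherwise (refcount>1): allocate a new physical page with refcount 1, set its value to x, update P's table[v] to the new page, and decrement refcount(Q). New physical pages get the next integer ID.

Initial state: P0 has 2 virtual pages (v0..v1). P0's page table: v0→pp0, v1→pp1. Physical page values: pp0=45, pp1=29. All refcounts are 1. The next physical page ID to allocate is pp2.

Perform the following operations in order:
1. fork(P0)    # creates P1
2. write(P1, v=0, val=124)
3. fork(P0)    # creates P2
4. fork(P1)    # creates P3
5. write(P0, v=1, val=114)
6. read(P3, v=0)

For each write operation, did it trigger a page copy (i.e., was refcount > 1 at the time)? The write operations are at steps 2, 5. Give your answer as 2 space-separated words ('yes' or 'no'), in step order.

Op 1: fork(P0) -> P1. 2 ppages; refcounts: pp0:2 pp1:2
Op 2: write(P1, v0, 124). refcount(pp0)=2>1 -> COPY to pp2. 3 ppages; refcounts: pp0:1 pp1:2 pp2:1
Op 3: fork(P0) -> P2. 3 ppages; refcounts: pp0:2 pp1:3 pp2:1
Op 4: fork(P1) -> P3. 3 ppages; refcounts: pp0:2 pp1:4 pp2:2
Op 5: write(P0, v1, 114). refcount(pp1)=4>1 -> COPY to pp3. 4 ppages; refcounts: pp0:2 pp1:3 pp2:2 pp3:1
Op 6: read(P3, v0) -> 124. No state change.

yes yes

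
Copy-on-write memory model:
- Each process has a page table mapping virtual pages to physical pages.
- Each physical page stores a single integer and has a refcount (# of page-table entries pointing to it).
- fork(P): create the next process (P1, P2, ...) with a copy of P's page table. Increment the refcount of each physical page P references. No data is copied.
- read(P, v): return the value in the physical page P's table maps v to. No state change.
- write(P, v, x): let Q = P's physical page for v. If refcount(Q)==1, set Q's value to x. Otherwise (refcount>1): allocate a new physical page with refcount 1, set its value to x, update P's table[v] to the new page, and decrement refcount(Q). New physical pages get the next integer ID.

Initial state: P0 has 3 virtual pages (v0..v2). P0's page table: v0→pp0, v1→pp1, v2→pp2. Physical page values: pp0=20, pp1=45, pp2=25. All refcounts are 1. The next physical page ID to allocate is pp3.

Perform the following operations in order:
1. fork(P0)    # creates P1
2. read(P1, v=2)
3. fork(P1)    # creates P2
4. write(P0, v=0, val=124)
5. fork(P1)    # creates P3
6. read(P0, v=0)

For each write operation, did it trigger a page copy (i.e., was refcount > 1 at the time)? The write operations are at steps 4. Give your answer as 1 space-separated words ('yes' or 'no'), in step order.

Op 1: fork(P0) -> P1. 3 ppages; refcounts: pp0:2 pp1:2 pp2:2
Op 2: read(P1, v2) -> 25. No state change.
Op 3: fork(P1) -> P2. 3 ppages; refcounts: pp0:3 pp1:3 pp2:3
Op 4: write(P0, v0, 124). refcount(pp0)=3>1 -> COPY to pp3. 4 ppages; refcounts: pp0:2 pp1:3 pp2:3 pp3:1
Op 5: fork(P1) -> P3. 4 ppages; refcounts: pp0:3 pp1:4 pp2:4 pp3:1
Op 6: read(P0, v0) -> 124. No state change.

yes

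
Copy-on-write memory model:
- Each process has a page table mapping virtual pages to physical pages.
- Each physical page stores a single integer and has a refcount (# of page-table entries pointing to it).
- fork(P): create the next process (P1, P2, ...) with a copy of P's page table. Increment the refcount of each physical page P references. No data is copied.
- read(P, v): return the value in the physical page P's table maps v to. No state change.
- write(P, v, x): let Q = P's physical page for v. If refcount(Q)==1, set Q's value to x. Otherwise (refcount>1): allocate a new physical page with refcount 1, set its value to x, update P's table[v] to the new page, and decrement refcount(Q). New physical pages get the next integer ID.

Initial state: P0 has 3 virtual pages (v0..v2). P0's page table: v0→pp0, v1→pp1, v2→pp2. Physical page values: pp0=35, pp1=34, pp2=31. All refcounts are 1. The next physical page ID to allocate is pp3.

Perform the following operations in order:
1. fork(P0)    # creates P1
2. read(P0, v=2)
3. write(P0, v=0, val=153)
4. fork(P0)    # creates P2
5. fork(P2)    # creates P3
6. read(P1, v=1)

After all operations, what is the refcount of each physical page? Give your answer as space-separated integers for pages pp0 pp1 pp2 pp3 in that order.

Op 1: fork(P0) -> P1. 3 ppages; refcounts: pp0:2 pp1:2 pp2:2
Op 2: read(P0, v2) -> 31. No state change.
Op 3: write(P0, v0, 153). refcount(pp0)=2>1 -> COPY to pp3. 4 ppages; refcounts: pp0:1 pp1:2 pp2:2 pp3:1
Op 4: fork(P0) -> P2. 4 ppages; refcounts: pp0:1 pp1:3 pp2:3 pp3:2
Op 5: fork(P2) -> P3. 4 ppages; refcounts: pp0:1 pp1:4 pp2:4 pp3:3
Op 6: read(P1, v1) -> 34. No state change.

Answer: 1 4 4 3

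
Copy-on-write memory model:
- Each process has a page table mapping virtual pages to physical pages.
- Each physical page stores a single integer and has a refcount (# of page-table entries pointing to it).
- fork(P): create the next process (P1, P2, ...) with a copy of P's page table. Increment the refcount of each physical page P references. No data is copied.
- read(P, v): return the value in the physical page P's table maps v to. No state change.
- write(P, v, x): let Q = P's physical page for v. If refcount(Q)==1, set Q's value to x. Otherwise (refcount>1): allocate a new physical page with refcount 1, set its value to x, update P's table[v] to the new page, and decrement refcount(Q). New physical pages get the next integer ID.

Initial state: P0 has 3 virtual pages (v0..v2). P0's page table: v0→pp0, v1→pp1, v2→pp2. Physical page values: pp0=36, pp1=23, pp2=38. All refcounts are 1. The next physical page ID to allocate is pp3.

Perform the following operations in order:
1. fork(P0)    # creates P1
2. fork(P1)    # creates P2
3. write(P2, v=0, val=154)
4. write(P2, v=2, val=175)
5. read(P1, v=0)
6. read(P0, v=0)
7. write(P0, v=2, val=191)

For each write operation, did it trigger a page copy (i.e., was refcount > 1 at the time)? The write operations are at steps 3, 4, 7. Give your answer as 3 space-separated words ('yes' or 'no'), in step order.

Op 1: fork(P0) -> P1. 3 ppages; refcounts: pp0:2 pp1:2 pp2:2
Op 2: fork(P1) -> P2. 3 ppages; refcounts: pp0:3 pp1:3 pp2:3
Op 3: write(P2, v0, 154). refcount(pp0)=3>1 -> COPY to pp3. 4 ppages; refcounts: pp0:2 pp1:3 pp2:3 pp3:1
Op 4: write(P2, v2, 175). refcount(pp2)=3>1 -> COPY to pp4. 5 ppages; refcounts: pp0:2 pp1:3 pp2:2 pp3:1 pp4:1
Op 5: read(P1, v0) -> 36. No state change.
Op 6: read(P0, v0) -> 36. No state change.
Op 7: write(P0, v2, 191). refcount(pp2)=2>1 -> COPY to pp5. 6 ppages; refcounts: pp0:2 pp1:3 pp2:1 pp3:1 pp4:1 pp5:1

yes yes yes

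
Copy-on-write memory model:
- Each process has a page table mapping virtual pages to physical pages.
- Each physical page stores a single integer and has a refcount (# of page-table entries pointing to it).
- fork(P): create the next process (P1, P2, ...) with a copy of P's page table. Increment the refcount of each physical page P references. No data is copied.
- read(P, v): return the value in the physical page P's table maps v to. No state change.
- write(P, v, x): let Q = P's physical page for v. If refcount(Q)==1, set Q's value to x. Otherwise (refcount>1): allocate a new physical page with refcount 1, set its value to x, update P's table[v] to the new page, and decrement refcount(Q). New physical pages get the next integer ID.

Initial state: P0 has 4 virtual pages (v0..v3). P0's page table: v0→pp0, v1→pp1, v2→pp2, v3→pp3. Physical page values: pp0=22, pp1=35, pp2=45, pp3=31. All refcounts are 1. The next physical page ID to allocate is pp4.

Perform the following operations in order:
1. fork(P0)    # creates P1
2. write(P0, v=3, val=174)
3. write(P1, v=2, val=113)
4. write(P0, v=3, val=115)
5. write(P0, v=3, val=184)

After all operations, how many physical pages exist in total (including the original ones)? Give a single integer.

Op 1: fork(P0) -> P1. 4 ppages; refcounts: pp0:2 pp1:2 pp2:2 pp3:2
Op 2: write(P0, v3, 174). refcount(pp3)=2>1 -> COPY to pp4. 5 ppages; refcounts: pp0:2 pp1:2 pp2:2 pp3:1 pp4:1
Op 3: write(P1, v2, 113). refcount(pp2)=2>1 -> COPY to pp5. 6 ppages; refcounts: pp0:2 pp1:2 pp2:1 pp3:1 pp4:1 pp5:1
Op 4: write(P0, v3, 115). refcount(pp4)=1 -> write in place. 6 ppages; refcounts: pp0:2 pp1:2 pp2:1 pp3:1 pp4:1 pp5:1
Op 5: write(P0, v3, 184). refcount(pp4)=1 -> write in place. 6 ppages; refcounts: pp0:2 pp1:2 pp2:1 pp3:1 pp4:1 pp5:1

Answer: 6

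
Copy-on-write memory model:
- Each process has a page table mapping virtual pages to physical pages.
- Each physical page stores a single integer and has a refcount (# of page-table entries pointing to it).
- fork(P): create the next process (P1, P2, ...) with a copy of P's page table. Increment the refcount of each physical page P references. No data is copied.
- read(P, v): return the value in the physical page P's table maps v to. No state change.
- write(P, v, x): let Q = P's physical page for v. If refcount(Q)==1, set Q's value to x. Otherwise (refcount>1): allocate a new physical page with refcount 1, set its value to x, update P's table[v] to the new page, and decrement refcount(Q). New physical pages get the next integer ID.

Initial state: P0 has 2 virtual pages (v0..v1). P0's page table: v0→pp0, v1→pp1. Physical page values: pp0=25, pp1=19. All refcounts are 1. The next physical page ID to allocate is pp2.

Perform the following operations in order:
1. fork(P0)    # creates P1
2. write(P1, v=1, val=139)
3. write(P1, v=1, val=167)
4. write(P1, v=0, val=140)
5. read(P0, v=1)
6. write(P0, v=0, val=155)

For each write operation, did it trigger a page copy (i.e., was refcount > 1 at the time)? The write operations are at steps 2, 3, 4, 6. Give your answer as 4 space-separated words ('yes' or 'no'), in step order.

Op 1: fork(P0) -> P1. 2 ppages; refcounts: pp0:2 pp1:2
Op 2: write(P1, v1, 139). refcount(pp1)=2>1 -> COPY to pp2. 3 ppages; refcounts: pp0:2 pp1:1 pp2:1
Op 3: write(P1, v1, 167). refcount(pp2)=1 -> write in place. 3 ppages; refcounts: pp0:2 pp1:1 pp2:1
Op 4: write(P1, v0, 140). refcount(pp0)=2>1 -> COPY to pp3. 4 ppages; refcounts: pp0:1 pp1:1 pp2:1 pp3:1
Op 5: read(P0, v1) -> 19. No state change.
Op 6: write(P0, v0, 155). refcount(pp0)=1 -> write in place. 4 ppages; refcounts: pp0:1 pp1:1 pp2:1 pp3:1

yes no yes no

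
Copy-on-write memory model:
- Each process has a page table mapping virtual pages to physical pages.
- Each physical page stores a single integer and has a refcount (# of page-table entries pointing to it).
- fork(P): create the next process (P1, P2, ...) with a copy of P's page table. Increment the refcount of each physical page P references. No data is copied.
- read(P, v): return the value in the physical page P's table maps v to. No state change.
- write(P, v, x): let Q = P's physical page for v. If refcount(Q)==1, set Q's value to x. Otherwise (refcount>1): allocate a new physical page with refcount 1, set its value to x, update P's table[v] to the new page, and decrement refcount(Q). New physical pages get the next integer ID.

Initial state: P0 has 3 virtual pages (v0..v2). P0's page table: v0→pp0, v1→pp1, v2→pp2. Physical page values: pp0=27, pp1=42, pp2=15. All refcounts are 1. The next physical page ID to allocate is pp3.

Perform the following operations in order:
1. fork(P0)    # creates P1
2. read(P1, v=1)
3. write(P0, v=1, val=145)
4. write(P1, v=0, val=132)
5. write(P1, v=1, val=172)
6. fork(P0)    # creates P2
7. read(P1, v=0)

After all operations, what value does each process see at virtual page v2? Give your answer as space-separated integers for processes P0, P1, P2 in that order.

Answer: 15 15 15

Derivation:
Op 1: fork(P0) -> P1. 3 ppages; refcounts: pp0:2 pp1:2 pp2:2
Op 2: read(P1, v1) -> 42. No state change.
Op 3: write(P0, v1, 145). refcount(pp1)=2>1 -> COPY to pp3. 4 ppages; refcounts: pp0:2 pp1:1 pp2:2 pp3:1
Op 4: write(P1, v0, 132). refcount(pp0)=2>1 -> COPY to pp4. 5 ppages; refcounts: pp0:1 pp1:1 pp2:2 pp3:1 pp4:1
Op 5: write(P1, v1, 172). refcount(pp1)=1 -> write in place. 5 ppages; refcounts: pp0:1 pp1:1 pp2:2 pp3:1 pp4:1
Op 6: fork(P0) -> P2. 5 ppages; refcounts: pp0:2 pp1:1 pp2:3 pp3:2 pp4:1
Op 7: read(P1, v0) -> 132. No state change.
P0: v2 -> pp2 = 15
P1: v2 -> pp2 = 15
P2: v2 -> pp2 = 15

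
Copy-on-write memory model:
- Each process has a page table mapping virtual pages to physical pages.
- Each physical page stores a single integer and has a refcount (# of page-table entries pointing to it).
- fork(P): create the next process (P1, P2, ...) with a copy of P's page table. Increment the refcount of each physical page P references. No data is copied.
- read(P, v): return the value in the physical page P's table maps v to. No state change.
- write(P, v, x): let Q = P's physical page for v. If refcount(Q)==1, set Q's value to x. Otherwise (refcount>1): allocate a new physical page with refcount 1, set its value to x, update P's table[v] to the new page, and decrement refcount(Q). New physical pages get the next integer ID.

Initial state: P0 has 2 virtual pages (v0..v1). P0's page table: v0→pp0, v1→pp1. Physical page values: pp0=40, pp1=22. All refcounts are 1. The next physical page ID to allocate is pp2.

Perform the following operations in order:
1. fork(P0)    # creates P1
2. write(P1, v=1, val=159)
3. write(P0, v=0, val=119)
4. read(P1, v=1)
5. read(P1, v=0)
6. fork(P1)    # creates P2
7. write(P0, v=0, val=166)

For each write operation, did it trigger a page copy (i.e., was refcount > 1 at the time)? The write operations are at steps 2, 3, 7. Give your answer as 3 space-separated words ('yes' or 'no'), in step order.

Op 1: fork(P0) -> P1. 2 ppages; refcounts: pp0:2 pp1:2
Op 2: write(P1, v1, 159). refcount(pp1)=2>1 -> COPY to pp2. 3 ppages; refcounts: pp0:2 pp1:1 pp2:1
Op 3: write(P0, v0, 119). refcount(pp0)=2>1 -> COPY to pp3. 4 ppages; refcounts: pp0:1 pp1:1 pp2:1 pp3:1
Op 4: read(P1, v1) -> 159. No state change.
Op 5: read(P1, v0) -> 40. No state change.
Op 6: fork(P1) -> P2. 4 ppages; refcounts: pp0:2 pp1:1 pp2:2 pp3:1
Op 7: write(P0, v0, 166). refcount(pp3)=1 -> write in place. 4 ppages; refcounts: pp0:2 pp1:1 pp2:2 pp3:1

yes yes no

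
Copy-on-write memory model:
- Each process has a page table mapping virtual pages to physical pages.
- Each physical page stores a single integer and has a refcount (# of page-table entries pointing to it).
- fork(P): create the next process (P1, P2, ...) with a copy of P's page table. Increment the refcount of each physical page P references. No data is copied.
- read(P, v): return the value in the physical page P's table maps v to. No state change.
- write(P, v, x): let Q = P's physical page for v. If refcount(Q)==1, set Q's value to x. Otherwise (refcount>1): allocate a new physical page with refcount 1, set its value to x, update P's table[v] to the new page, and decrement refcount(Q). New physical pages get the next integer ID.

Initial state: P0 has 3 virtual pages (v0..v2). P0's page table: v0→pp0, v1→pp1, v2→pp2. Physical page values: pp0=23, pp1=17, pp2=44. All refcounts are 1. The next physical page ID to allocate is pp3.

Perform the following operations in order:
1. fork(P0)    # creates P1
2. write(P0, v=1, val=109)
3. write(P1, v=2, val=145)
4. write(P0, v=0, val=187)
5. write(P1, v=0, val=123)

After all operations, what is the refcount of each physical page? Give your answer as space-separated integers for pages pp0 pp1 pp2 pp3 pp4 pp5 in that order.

Op 1: fork(P0) -> P1. 3 ppages; refcounts: pp0:2 pp1:2 pp2:2
Op 2: write(P0, v1, 109). refcount(pp1)=2>1 -> COPY to pp3. 4 ppages; refcounts: pp0:2 pp1:1 pp2:2 pp3:1
Op 3: write(P1, v2, 145). refcount(pp2)=2>1 -> COPY to pp4. 5 ppages; refcounts: pp0:2 pp1:1 pp2:1 pp3:1 pp4:1
Op 4: write(P0, v0, 187). refcount(pp0)=2>1 -> COPY to pp5. 6 ppages; refcounts: pp0:1 pp1:1 pp2:1 pp3:1 pp4:1 pp5:1
Op 5: write(P1, v0, 123). refcount(pp0)=1 -> write in place. 6 ppages; refcounts: pp0:1 pp1:1 pp2:1 pp3:1 pp4:1 pp5:1

Answer: 1 1 1 1 1 1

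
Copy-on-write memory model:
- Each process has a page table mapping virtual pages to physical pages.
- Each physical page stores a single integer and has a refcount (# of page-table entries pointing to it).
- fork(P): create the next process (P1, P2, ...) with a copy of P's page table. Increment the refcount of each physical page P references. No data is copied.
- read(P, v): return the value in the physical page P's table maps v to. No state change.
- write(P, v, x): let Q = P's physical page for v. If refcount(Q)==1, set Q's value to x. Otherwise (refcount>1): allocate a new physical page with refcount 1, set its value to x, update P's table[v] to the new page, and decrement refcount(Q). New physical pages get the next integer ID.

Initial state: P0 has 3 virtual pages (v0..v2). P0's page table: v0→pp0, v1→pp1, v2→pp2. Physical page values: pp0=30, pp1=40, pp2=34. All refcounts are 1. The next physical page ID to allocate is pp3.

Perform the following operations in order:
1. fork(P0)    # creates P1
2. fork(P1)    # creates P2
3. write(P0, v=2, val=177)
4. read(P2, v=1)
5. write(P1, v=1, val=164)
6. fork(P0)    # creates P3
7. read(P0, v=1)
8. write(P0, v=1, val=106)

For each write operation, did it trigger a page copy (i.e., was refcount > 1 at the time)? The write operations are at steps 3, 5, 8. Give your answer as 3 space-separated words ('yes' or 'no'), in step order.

Op 1: fork(P0) -> P1. 3 ppages; refcounts: pp0:2 pp1:2 pp2:2
Op 2: fork(P1) -> P2. 3 ppages; refcounts: pp0:3 pp1:3 pp2:3
Op 3: write(P0, v2, 177). refcount(pp2)=3>1 -> COPY to pp3. 4 ppages; refcounts: pp0:3 pp1:3 pp2:2 pp3:1
Op 4: read(P2, v1) -> 40. No state change.
Op 5: write(P1, v1, 164). refcount(pp1)=3>1 -> COPY to pp4. 5 ppages; refcounts: pp0:3 pp1:2 pp2:2 pp3:1 pp4:1
Op 6: fork(P0) -> P3. 5 ppages; refcounts: pp0:4 pp1:3 pp2:2 pp3:2 pp4:1
Op 7: read(P0, v1) -> 40. No state change.
Op 8: write(P0, v1, 106). refcount(pp1)=3>1 -> COPY to pp5. 6 ppages; refcounts: pp0:4 pp1:2 pp2:2 pp3:2 pp4:1 pp5:1

yes yes yes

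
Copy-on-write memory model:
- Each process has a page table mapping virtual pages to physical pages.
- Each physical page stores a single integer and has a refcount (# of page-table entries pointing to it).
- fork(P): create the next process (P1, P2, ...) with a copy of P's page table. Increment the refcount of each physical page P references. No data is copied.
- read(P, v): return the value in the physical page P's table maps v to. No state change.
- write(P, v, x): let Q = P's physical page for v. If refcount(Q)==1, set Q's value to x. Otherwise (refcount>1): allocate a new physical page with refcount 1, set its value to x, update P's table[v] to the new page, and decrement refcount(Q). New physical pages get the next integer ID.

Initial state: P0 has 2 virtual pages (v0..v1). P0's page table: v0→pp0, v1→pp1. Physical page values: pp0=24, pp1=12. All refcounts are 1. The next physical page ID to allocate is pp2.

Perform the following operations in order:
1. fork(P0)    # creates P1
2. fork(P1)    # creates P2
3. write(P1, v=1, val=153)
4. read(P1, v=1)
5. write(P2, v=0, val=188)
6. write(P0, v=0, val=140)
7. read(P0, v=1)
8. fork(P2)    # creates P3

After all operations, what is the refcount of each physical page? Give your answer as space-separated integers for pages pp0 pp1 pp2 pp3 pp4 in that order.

Op 1: fork(P0) -> P1. 2 ppages; refcounts: pp0:2 pp1:2
Op 2: fork(P1) -> P2. 2 ppages; refcounts: pp0:3 pp1:3
Op 3: write(P1, v1, 153). refcount(pp1)=3>1 -> COPY to pp2. 3 ppages; refcounts: pp0:3 pp1:2 pp2:1
Op 4: read(P1, v1) -> 153. No state change.
Op 5: write(P2, v0, 188). refcount(pp0)=3>1 -> COPY to pp3. 4 ppages; refcounts: pp0:2 pp1:2 pp2:1 pp3:1
Op 6: write(P0, v0, 140). refcount(pp0)=2>1 -> COPY to pp4. 5 ppages; refcounts: pp0:1 pp1:2 pp2:1 pp3:1 pp4:1
Op 7: read(P0, v1) -> 12. No state change.
Op 8: fork(P2) -> P3. 5 ppages; refcounts: pp0:1 pp1:3 pp2:1 pp3:2 pp4:1

Answer: 1 3 1 2 1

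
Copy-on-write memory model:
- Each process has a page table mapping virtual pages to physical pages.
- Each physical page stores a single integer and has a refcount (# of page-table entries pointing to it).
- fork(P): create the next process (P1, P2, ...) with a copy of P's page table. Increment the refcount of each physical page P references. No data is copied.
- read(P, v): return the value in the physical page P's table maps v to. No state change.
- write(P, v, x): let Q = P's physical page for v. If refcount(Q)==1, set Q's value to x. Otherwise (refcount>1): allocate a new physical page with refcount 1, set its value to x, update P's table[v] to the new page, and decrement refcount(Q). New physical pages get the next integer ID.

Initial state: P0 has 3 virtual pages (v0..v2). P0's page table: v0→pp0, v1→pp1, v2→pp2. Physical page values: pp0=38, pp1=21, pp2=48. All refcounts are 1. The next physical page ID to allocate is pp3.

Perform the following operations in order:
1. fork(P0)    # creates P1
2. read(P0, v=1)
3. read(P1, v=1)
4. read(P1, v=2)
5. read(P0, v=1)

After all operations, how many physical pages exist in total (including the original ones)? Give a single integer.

Answer: 3

Derivation:
Op 1: fork(P0) -> P1. 3 ppages; refcounts: pp0:2 pp1:2 pp2:2
Op 2: read(P0, v1) -> 21. No state change.
Op 3: read(P1, v1) -> 21. No state change.
Op 4: read(P1, v2) -> 48. No state change.
Op 5: read(P0, v1) -> 21. No state change.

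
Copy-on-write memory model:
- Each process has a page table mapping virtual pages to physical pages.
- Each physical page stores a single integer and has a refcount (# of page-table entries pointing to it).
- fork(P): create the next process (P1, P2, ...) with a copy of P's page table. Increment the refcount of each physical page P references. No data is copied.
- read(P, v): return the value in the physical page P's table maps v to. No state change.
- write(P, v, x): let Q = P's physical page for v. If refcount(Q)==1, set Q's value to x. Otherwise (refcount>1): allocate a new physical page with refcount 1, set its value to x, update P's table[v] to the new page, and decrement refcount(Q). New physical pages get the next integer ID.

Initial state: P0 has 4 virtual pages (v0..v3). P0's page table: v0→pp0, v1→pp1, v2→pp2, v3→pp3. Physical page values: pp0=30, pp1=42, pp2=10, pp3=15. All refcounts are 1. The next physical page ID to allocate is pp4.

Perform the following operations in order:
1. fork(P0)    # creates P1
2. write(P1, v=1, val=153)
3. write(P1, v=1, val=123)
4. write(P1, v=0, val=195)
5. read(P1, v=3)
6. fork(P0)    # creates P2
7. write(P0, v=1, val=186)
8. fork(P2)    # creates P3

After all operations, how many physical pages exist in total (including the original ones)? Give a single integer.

Op 1: fork(P0) -> P1. 4 ppages; refcounts: pp0:2 pp1:2 pp2:2 pp3:2
Op 2: write(P1, v1, 153). refcount(pp1)=2>1 -> COPY to pp4. 5 ppages; refcounts: pp0:2 pp1:1 pp2:2 pp3:2 pp4:1
Op 3: write(P1, v1, 123). refcount(pp4)=1 -> write in place. 5 ppages; refcounts: pp0:2 pp1:1 pp2:2 pp3:2 pp4:1
Op 4: write(P1, v0, 195). refcount(pp0)=2>1 -> COPY to pp5. 6 ppages; refcounts: pp0:1 pp1:1 pp2:2 pp3:2 pp4:1 pp5:1
Op 5: read(P1, v3) -> 15. No state change.
Op 6: fork(P0) -> P2. 6 ppages; refcounts: pp0:2 pp1:2 pp2:3 pp3:3 pp4:1 pp5:1
Op 7: write(P0, v1, 186). refcount(pp1)=2>1 -> COPY to pp6. 7 ppages; refcounts: pp0:2 pp1:1 pp2:3 pp3:3 pp4:1 pp5:1 pp6:1
Op 8: fork(P2) -> P3. 7 ppages; refcounts: pp0:3 pp1:2 pp2:4 pp3:4 pp4:1 pp5:1 pp6:1

Answer: 7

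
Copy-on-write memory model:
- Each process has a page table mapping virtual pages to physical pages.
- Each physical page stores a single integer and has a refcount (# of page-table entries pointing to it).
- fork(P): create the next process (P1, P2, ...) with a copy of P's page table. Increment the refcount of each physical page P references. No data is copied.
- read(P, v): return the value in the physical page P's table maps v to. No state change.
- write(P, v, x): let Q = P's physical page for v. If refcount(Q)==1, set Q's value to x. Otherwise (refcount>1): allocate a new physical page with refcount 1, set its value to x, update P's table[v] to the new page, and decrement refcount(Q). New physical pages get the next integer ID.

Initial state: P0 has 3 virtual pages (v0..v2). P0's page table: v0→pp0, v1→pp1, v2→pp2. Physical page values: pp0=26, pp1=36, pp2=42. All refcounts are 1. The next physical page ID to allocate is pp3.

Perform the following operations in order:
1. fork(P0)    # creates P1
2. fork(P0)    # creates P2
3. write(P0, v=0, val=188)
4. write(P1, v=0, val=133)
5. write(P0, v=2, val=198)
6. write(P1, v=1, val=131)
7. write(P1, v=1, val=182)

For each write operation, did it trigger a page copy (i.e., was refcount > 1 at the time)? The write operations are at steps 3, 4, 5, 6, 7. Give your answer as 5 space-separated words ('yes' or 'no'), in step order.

Op 1: fork(P0) -> P1. 3 ppages; refcounts: pp0:2 pp1:2 pp2:2
Op 2: fork(P0) -> P2. 3 ppages; refcounts: pp0:3 pp1:3 pp2:3
Op 3: write(P0, v0, 188). refcount(pp0)=3>1 -> COPY to pp3. 4 ppages; refcounts: pp0:2 pp1:3 pp2:3 pp3:1
Op 4: write(P1, v0, 133). refcount(pp0)=2>1 -> COPY to pp4. 5 ppages; refcounts: pp0:1 pp1:3 pp2:3 pp3:1 pp4:1
Op 5: write(P0, v2, 198). refcount(pp2)=3>1 -> COPY to pp5. 6 ppages; refcounts: pp0:1 pp1:3 pp2:2 pp3:1 pp4:1 pp5:1
Op 6: write(P1, v1, 131). refcount(pp1)=3>1 -> COPY to pp6. 7 ppages; refcounts: pp0:1 pp1:2 pp2:2 pp3:1 pp4:1 pp5:1 pp6:1
Op 7: write(P1, v1, 182). refcount(pp6)=1 -> write in place. 7 ppages; refcounts: pp0:1 pp1:2 pp2:2 pp3:1 pp4:1 pp5:1 pp6:1

yes yes yes yes no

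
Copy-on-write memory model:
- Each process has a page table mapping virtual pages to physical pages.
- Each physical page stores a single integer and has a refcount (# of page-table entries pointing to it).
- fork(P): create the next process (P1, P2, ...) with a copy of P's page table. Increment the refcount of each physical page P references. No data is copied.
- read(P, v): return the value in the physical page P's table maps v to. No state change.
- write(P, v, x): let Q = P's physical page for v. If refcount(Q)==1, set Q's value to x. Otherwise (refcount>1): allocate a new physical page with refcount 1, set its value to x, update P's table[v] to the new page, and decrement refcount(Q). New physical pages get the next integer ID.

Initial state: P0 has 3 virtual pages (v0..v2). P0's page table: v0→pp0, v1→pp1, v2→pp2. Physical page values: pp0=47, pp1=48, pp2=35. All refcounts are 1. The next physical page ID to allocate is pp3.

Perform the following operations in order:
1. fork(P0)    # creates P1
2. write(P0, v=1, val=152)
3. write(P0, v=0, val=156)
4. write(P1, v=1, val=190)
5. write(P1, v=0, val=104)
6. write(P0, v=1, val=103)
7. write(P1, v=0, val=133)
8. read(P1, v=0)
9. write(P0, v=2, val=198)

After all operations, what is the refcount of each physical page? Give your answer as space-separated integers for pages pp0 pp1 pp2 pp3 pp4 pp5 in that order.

Op 1: fork(P0) -> P1. 3 ppages; refcounts: pp0:2 pp1:2 pp2:2
Op 2: write(P0, v1, 152). refcount(pp1)=2>1 -> COPY to pp3. 4 ppages; refcounts: pp0:2 pp1:1 pp2:2 pp3:1
Op 3: write(P0, v0, 156). refcount(pp0)=2>1 -> COPY to pp4. 5 ppages; refcounts: pp0:1 pp1:1 pp2:2 pp3:1 pp4:1
Op 4: write(P1, v1, 190). refcount(pp1)=1 -> write in place. 5 ppages; refcounts: pp0:1 pp1:1 pp2:2 pp3:1 pp4:1
Op 5: write(P1, v0, 104). refcount(pp0)=1 -> write in place. 5 ppages; refcounts: pp0:1 pp1:1 pp2:2 pp3:1 pp4:1
Op 6: write(P0, v1, 103). refcount(pp3)=1 -> write in place. 5 ppages; refcounts: pp0:1 pp1:1 pp2:2 pp3:1 pp4:1
Op 7: write(P1, v0, 133). refcount(pp0)=1 -> write in place. 5 ppages; refcounts: pp0:1 pp1:1 pp2:2 pp3:1 pp4:1
Op 8: read(P1, v0) -> 133. No state change.
Op 9: write(P0, v2, 198). refcount(pp2)=2>1 -> COPY to pp5. 6 ppages; refcounts: pp0:1 pp1:1 pp2:1 pp3:1 pp4:1 pp5:1

Answer: 1 1 1 1 1 1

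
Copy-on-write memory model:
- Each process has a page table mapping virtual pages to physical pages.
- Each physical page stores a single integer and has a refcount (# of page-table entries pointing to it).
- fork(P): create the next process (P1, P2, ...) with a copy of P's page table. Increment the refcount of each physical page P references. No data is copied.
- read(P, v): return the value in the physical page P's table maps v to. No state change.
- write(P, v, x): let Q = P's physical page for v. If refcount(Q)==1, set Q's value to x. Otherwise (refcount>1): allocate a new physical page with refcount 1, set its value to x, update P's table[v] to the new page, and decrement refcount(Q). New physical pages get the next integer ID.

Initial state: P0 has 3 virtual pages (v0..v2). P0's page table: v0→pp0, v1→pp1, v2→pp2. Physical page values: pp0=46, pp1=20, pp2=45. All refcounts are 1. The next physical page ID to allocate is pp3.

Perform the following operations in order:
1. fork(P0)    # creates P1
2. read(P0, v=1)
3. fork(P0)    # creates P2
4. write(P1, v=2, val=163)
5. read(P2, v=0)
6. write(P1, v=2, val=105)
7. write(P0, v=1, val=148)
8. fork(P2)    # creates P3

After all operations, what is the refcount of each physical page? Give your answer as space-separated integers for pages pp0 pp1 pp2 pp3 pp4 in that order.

Answer: 4 3 3 1 1

Derivation:
Op 1: fork(P0) -> P1. 3 ppages; refcounts: pp0:2 pp1:2 pp2:2
Op 2: read(P0, v1) -> 20. No state change.
Op 3: fork(P0) -> P2. 3 ppages; refcounts: pp0:3 pp1:3 pp2:3
Op 4: write(P1, v2, 163). refcount(pp2)=3>1 -> COPY to pp3. 4 ppages; refcounts: pp0:3 pp1:3 pp2:2 pp3:1
Op 5: read(P2, v0) -> 46. No state change.
Op 6: write(P1, v2, 105). refcount(pp3)=1 -> write in place. 4 ppages; refcounts: pp0:3 pp1:3 pp2:2 pp3:1
Op 7: write(P0, v1, 148). refcount(pp1)=3>1 -> COPY to pp4. 5 ppages; refcounts: pp0:3 pp1:2 pp2:2 pp3:1 pp4:1
Op 8: fork(P2) -> P3. 5 ppages; refcounts: pp0:4 pp1:3 pp2:3 pp3:1 pp4:1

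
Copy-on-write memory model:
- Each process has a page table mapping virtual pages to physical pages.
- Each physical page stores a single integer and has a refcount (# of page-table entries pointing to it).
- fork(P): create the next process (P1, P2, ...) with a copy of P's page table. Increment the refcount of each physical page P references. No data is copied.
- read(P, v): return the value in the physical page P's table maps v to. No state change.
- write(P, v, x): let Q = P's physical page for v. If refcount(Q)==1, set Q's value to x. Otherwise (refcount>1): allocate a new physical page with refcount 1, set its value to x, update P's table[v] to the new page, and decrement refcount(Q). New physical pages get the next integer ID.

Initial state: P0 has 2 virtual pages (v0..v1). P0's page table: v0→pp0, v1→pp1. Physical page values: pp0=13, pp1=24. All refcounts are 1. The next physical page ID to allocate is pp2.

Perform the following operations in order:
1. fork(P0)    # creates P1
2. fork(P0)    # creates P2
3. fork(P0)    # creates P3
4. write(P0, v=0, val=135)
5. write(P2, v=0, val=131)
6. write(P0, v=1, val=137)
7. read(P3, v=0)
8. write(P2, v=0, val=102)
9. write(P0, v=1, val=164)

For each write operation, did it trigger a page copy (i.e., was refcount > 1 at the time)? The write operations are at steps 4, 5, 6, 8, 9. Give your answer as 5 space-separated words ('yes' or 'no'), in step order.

Op 1: fork(P0) -> P1. 2 ppages; refcounts: pp0:2 pp1:2
Op 2: fork(P0) -> P2. 2 ppages; refcounts: pp0:3 pp1:3
Op 3: fork(P0) -> P3. 2 ppages; refcounts: pp0:4 pp1:4
Op 4: write(P0, v0, 135). refcount(pp0)=4>1 -> COPY to pp2. 3 ppages; refcounts: pp0:3 pp1:4 pp2:1
Op 5: write(P2, v0, 131). refcount(pp0)=3>1 -> COPY to pp3. 4 ppages; refcounts: pp0:2 pp1:4 pp2:1 pp3:1
Op 6: write(P0, v1, 137). refcount(pp1)=4>1 -> COPY to pp4. 5 ppages; refcounts: pp0:2 pp1:3 pp2:1 pp3:1 pp4:1
Op 7: read(P3, v0) -> 13. No state change.
Op 8: write(P2, v0, 102). refcount(pp3)=1 -> write in place. 5 ppages; refcounts: pp0:2 pp1:3 pp2:1 pp3:1 pp4:1
Op 9: write(P0, v1, 164). refcount(pp4)=1 -> write in place. 5 ppages; refcounts: pp0:2 pp1:3 pp2:1 pp3:1 pp4:1

yes yes yes no no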